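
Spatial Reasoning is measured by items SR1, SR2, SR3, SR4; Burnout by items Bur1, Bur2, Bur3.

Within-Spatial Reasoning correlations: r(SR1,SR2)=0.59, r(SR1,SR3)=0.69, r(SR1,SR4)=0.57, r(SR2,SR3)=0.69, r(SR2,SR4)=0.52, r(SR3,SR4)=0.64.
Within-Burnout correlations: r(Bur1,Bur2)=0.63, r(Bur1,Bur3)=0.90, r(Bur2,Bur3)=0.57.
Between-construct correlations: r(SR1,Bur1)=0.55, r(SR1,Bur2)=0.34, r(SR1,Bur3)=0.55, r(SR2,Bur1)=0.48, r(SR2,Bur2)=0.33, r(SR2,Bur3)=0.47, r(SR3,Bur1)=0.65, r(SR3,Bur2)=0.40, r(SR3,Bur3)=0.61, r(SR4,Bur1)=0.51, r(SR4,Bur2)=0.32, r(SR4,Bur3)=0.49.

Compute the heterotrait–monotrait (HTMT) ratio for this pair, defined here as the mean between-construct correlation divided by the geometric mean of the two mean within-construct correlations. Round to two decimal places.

0.72

Between-construct mean = 5.70/12 = 0.4750.
Mean within-SR = 3.70/6 = 0.6167; mean within-Bur = 2.10/3 = 0.7000.
Geometric mean = √(0.6167 × 0.7000) = 0.6570.
HTMT = 0.4750 / 0.6570 = 0.72.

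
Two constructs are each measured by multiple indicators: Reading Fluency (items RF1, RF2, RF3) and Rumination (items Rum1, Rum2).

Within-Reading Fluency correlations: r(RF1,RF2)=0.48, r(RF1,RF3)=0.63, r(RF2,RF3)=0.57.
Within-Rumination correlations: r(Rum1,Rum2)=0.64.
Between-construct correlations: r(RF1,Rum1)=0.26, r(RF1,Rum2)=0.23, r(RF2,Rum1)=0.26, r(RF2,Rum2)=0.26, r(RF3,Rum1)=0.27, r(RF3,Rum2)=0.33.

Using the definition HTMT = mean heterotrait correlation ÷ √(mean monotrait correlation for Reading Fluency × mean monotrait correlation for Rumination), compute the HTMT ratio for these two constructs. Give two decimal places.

Mean between = 1.61/6 = 0.2683.
Mean within-RF = 1.68/3 = 0.5600; mean within-Rum = 0.64/1 = 0.6400.
Geometric mean = √(0.5600 × 0.6400) = 0.5987.
HTMT = 0.2683 / 0.5987 = 0.45.

0.45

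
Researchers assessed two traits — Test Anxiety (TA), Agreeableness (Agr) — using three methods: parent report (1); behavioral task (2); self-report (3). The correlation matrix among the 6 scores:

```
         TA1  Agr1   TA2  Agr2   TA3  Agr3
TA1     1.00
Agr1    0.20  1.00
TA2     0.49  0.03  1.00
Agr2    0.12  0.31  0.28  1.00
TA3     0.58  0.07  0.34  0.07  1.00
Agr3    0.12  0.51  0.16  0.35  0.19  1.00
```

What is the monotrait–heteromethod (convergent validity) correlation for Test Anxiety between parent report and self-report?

0.58

Same trait (TA), different methods: r(TA1, TA3) = 0.58.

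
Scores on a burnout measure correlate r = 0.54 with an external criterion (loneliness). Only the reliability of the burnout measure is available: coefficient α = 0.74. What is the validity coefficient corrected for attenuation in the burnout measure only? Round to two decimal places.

Single correction: r_c = r_obs / √r_xx = 0.54 / √0.74 = 0.54 / 0.8602 ≈ 0.63.

0.63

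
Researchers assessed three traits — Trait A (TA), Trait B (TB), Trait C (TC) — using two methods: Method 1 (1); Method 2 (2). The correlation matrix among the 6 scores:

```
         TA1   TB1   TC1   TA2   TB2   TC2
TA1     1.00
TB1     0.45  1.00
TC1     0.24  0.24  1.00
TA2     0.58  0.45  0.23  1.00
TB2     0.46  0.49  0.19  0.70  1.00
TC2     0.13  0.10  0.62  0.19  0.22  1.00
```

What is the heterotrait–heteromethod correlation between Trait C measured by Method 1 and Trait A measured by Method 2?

0.23

Different traits and methods: r(TC1, TA2) = 0.23.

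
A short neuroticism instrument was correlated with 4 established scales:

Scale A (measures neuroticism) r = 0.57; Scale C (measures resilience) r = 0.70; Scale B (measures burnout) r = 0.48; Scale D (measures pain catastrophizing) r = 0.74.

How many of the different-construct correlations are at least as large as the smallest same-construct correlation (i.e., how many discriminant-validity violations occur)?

Convergent (same construct = neuroticism): Scale A.
Smallest convergent = 0.57. Discriminant values: 0.70, 0.48, 0.74; count ≥ 0.57 → 2.

2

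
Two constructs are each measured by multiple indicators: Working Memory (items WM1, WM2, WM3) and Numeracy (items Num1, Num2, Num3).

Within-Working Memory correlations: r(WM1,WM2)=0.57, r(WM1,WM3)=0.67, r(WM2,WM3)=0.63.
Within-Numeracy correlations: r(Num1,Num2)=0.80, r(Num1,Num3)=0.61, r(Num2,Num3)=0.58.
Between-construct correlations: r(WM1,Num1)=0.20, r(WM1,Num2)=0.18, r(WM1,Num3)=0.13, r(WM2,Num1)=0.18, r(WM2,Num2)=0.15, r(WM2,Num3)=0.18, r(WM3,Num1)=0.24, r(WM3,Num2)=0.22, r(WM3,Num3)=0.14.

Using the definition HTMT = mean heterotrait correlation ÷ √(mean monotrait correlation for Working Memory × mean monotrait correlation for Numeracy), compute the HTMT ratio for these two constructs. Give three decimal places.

Between-construct mean = 1.62/9 = 0.1800.
Mean within-WM = 1.87/3 = 0.6233; mean within-Num = 1.99/3 = 0.6633.
Geometric mean = √(0.6233 × 0.6633) = 0.6430.
HTMT = 0.1800 / 0.6430 = 0.280.

0.280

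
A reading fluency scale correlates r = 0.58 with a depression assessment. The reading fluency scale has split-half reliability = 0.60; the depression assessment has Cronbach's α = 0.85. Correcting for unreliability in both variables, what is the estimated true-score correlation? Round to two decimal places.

0.81

r_true = r_obs / √(r_xx · r_yy) = 0.58 / √(0.60 × 0.85) = 0.58 / √0.5100 = 0.58 / 0.7141 ≈ 0.81.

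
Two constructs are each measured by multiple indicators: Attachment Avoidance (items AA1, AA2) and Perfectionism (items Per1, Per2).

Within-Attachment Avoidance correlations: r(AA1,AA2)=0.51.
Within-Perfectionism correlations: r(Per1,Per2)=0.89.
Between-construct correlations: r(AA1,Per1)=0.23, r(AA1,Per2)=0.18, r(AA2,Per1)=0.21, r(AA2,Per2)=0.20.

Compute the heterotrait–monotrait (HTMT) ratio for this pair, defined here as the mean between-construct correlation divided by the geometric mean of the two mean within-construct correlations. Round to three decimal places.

0.304

Mean heterotrait r = 0.82/4 = 0.2050.
Mean within-AA = 0.51/1 = 0.5100; mean within-Per = 0.89/1 = 0.8900.
Geometric mean = √(0.5100 × 0.8900) = 0.6737.
HTMT = 0.2050 / 0.6737 = 0.304.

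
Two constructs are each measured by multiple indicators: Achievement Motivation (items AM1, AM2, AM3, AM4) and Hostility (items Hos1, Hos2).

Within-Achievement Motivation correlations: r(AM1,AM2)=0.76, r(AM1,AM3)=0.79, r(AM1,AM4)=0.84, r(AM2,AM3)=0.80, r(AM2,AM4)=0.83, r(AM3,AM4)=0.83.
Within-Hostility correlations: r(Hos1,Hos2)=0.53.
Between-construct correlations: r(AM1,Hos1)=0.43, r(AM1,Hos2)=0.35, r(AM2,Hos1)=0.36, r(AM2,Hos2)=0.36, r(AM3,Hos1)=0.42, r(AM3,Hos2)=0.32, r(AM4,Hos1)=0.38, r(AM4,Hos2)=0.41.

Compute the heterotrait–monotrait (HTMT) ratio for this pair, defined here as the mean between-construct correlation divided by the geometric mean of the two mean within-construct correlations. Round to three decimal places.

0.579

Between-construct mean = 3.03/8 = 0.3788.
Mean within-AM = 4.85/6 = 0.8083; mean within-Hos = 0.53/1 = 0.5300.
Geometric mean = √(0.8083 × 0.5300) = 0.6545.
HTMT = 0.3788 / 0.6545 = 0.579.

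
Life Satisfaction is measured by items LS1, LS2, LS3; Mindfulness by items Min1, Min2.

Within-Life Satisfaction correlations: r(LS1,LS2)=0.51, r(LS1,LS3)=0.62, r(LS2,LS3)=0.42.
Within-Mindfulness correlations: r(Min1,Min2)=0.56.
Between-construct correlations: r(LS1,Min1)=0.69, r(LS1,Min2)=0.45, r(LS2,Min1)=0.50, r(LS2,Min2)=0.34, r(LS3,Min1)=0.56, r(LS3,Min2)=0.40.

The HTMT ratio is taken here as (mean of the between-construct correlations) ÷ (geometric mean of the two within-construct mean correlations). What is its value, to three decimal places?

Between-construct mean = 2.94/6 = 0.4900.
Mean within-LS = 1.55/3 = 0.5167; mean within-Min = 0.56/1 = 0.5600.
Geometric mean = √(0.5167 × 0.5600) = 0.5379.
HTMT = 0.4900 / 0.5379 = 0.911.

0.911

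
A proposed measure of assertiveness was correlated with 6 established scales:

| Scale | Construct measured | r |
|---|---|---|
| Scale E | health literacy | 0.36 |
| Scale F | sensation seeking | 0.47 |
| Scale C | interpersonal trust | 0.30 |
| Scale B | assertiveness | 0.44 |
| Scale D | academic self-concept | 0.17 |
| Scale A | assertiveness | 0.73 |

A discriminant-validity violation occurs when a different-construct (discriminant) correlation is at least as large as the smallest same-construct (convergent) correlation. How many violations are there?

1

Convergent (same construct = assertiveness): Scale B, Scale A.
Smallest convergent = 0.44. Discriminant values: 0.36, 0.47, 0.30, 0.17; count ≥ 0.44 → 1.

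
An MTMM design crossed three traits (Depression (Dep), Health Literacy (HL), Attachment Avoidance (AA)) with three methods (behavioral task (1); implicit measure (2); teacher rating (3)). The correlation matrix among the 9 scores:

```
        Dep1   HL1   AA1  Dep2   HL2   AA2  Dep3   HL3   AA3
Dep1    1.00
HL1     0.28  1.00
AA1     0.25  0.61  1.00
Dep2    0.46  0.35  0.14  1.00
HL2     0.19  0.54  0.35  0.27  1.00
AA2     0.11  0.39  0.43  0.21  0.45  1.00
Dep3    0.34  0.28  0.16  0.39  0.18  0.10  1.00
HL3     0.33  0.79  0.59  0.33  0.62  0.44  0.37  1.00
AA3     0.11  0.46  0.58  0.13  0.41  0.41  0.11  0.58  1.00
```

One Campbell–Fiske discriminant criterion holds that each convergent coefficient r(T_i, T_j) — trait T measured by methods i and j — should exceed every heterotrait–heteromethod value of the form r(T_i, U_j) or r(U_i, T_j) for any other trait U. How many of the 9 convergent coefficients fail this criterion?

2

Checking each validity diagonal entry against its comparison values:
Dep (methods 1·2): 0.46 vs {0.19, 0.35, 0.11, 0.14} → pass.
Dep (methods 1·3): 0.34 vs {0.33, 0.28, 0.11, 0.16} → pass.
Dep (methods 2·3): 0.39 vs {0.33, 0.18, 0.13, 0.10} → pass.
HL (methods 1·2): 0.54 vs {0.35, 0.19, 0.39, 0.35} → pass.
HL (methods 1·3): 0.79 vs {0.28, 0.33, 0.46, 0.59} → pass.
HL (methods 2·3): 0.62 vs {0.18, 0.33, 0.41, 0.44} → pass.
AA (methods 1·2): 0.43 vs {0.14, 0.11, 0.35, 0.39} → pass.
AA (methods 1·3): 0.58 vs {0.16, 0.11, 0.59, 0.46} → fail.
AA (methods 2·3): 0.41 vs {0.10, 0.13, 0.44, 0.41} → fail.
2 of 9 fail.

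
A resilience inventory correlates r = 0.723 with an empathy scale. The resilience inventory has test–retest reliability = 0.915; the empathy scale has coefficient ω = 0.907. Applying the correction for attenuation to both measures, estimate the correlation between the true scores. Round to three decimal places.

0.794

r_true = r_obs / √(r_xx · r_yy) = 0.723 / √(0.915 × 0.907) = 0.723 / √0.829905 = 0.723 / 0.9110 ≈ 0.794.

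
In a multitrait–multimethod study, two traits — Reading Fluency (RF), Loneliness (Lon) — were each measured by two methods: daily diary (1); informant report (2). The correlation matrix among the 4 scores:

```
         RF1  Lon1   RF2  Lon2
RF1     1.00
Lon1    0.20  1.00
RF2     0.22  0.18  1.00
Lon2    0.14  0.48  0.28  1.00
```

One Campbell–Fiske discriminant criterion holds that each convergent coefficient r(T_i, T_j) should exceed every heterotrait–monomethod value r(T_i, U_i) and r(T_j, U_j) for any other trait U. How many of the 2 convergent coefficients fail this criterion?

Convergent coefficients and their comparison sets:
RF (methods 1·2): 0.22 vs {0.20, 0.28} → fail.
Lon (methods 1·2): 0.48 vs {0.20, 0.28} → pass.
1 of 2 fail.

1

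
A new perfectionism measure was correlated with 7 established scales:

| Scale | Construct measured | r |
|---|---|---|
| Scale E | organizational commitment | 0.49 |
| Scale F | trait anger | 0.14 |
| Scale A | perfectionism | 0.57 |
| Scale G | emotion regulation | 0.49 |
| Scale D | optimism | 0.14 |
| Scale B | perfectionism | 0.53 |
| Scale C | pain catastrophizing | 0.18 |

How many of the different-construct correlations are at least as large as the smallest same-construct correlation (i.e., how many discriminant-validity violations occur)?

0

Convergent (same construct = perfectionism): Scale A, Scale B.
Smallest convergent = 0.53. Discriminant values: 0.49, 0.14, 0.49, 0.14, 0.18; count ≥ 0.53 → 0.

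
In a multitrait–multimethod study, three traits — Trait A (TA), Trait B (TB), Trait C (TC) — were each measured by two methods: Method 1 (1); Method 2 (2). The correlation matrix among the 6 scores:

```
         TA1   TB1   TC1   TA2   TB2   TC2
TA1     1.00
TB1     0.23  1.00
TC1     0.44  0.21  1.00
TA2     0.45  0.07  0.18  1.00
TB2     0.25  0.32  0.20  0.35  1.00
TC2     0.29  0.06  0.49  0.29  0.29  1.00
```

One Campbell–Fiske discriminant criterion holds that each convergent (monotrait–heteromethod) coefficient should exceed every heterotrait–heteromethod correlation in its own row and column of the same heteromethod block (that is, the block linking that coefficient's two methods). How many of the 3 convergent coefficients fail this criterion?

Each convergent coefficient versus the relevant comparison correlations:
TA (methods 1·2): 0.45 vs {0.25, 0.07, 0.29, 0.18} → pass.
TB (methods 1·2): 0.32 vs {0.07, 0.25, 0.06, 0.20} → pass.
TC (methods 1·2): 0.49 vs {0.18, 0.29, 0.20, 0.06} → pass.
0 of 3 fail.

0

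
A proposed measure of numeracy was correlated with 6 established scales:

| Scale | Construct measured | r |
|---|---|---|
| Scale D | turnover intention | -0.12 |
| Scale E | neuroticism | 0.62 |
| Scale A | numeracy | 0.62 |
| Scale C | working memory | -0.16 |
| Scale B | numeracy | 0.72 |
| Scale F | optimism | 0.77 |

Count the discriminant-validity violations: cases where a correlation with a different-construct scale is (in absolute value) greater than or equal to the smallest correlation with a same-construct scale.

2

Convergent (same construct = numeracy): Scale A, Scale B.
Smallest convergent = 0.62. Discriminant |r|: 0.12, 0.62, 0.16, 0.77; count ≥ 0.62 → 2.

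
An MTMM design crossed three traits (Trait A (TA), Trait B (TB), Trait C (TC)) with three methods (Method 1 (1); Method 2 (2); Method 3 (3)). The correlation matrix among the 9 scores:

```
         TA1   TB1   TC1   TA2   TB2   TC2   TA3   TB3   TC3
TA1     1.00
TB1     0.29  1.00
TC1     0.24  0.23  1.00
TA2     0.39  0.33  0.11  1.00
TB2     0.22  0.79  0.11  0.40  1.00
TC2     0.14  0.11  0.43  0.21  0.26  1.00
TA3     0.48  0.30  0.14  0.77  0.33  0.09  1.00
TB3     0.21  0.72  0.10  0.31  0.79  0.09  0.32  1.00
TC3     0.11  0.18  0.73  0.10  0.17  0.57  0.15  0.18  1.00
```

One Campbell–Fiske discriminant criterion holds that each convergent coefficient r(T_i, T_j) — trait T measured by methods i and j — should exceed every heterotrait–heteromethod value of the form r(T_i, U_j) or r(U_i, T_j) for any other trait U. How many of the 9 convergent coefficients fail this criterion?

Each convergent coefficient versus the relevant comparison correlations:
TA (methods 1·2): 0.39 vs {0.22, 0.33, 0.14, 0.11} → pass.
TA (methods 1·3): 0.48 vs {0.21, 0.30, 0.11, 0.14} → pass.
TA (methods 2·3): 0.77 vs {0.31, 0.33, 0.10, 0.09} → pass.
TB (methods 1·2): 0.79 vs {0.33, 0.22, 0.11, 0.11} → pass.
TB (methods 1·3): 0.72 vs {0.30, 0.21, 0.18, 0.10} → pass.
TB (methods 2·3): 0.79 vs {0.33, 0.31, 0.17, 0.09} → pass.
TC (methods 1·2): 0.43 vs {0.11, 0.14, 0.11, 0.11} → pass.
TC (methods 1·3): 0.73 vs {0.14, 0.11, 0.10, 0.18} → pass.
TC (methods 2·3): 0.57 vs {0.09, 0.10, 0.09, 0.17} → pass.
0 of 9 fail.

0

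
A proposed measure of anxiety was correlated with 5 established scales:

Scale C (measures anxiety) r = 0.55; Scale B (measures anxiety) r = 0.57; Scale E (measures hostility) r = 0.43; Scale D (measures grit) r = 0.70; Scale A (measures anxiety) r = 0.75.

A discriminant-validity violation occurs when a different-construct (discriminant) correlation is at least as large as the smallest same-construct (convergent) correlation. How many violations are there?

Convergent (same construct = anxiety): Scale C, Scale B, Scale A.
Smallest convergent = 0.55. Discriminant values: 0.43, 0.70; count ≥ 0.55 → 1.

1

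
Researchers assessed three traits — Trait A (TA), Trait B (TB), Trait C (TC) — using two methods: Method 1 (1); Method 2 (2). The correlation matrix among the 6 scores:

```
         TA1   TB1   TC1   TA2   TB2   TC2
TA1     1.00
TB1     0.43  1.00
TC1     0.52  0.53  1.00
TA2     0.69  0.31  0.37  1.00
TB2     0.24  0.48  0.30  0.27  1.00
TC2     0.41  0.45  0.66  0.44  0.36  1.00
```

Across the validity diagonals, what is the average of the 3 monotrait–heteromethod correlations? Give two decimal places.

0.61

Convergent values: 0.69, 0.48, 0.66; mean = 1.83/3 = 0.61.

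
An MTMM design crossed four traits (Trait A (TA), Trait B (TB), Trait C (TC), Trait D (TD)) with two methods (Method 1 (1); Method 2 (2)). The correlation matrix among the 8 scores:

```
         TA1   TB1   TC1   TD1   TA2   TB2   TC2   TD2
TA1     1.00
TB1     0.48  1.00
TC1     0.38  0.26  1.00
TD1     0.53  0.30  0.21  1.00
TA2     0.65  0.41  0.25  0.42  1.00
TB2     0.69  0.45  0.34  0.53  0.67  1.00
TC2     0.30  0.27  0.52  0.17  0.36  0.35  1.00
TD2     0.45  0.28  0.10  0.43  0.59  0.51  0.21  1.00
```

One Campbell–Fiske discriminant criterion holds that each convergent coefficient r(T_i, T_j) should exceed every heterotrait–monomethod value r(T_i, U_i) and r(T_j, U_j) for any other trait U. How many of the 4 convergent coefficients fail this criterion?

3

Each convergent coefficient versus the relevant comparison correlations:
TA (methods 1·2): 0.65 vs {0.48, 0.67, 0.38, 0.36, 0.53, 0.59} → fail.
TB (methods 1·2): 0.45 vs {0.48, 0.67, 0.26, 0.35, 0.30, 0.51} → fail.
TC (methods 1·2): 0.52 vs {0.38, 0.36, 0.26, 0.35, 0.21, 0.21} → pass.
TD (methods 1·2): 0.43 vs {0.53, 0.59, 0.30, 0.51, 0.21, 0.21} → fail.
3 of 4 fail.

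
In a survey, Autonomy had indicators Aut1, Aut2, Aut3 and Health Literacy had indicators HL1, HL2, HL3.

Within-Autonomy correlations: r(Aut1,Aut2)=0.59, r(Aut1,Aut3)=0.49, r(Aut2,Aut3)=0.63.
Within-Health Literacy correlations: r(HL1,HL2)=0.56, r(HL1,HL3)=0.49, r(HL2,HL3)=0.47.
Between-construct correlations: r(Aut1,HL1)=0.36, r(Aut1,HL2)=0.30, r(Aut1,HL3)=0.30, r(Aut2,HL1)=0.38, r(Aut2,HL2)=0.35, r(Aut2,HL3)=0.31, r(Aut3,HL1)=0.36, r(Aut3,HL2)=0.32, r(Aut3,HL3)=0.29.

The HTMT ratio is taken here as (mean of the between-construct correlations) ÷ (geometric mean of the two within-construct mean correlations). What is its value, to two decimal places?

Between-construct mean = 2.97/9 = 0.3300.
Mean within-Aut = 1.71/3 = 0.5700; mean within-HL = 1.52/3 = 0.5067.
Geometric mean = √(0.5700 × 0.5067) = 0.5374.
HTMT = 0.3300 / 0.5374 = 0.61.

0.61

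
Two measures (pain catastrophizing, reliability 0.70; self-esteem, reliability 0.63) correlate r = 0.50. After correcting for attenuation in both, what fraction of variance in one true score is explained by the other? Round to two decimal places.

Disattenuated r = 0.50 / √(0.70 × 0.63) = 0.50 / 0.6641 = 0.7529.
Shared true-score variance = 0.7529² = 0.5669 ≈ 0.57.

0.57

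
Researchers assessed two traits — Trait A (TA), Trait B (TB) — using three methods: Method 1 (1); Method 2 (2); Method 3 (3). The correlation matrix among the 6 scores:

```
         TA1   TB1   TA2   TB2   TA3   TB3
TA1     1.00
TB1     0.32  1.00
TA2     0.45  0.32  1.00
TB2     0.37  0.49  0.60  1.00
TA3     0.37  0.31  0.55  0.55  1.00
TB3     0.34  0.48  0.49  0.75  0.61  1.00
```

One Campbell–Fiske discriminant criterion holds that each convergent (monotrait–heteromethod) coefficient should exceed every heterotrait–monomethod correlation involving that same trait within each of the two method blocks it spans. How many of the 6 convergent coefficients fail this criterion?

5

Checking each validity diagonal entry against its comparison values:
TA (methods 1·2): 0.45 vs {0.32, 0.60} → fail.
TA (methods 1·3): 0.37 vs {0.32, 0.61} → fail.
TA (methods 2·3): 0.55 vs {0.60, 0.61} → fail.
TB (methods 1·2): 0.49 vs {0.32, 0.60} → fail.
TB (methods 1·3): 0.48 vs {0.32, 0.61} → fail.
TB (methods 2·3): 0.75 vs {0.60, 0.61} → pass.
5 of 6 fail.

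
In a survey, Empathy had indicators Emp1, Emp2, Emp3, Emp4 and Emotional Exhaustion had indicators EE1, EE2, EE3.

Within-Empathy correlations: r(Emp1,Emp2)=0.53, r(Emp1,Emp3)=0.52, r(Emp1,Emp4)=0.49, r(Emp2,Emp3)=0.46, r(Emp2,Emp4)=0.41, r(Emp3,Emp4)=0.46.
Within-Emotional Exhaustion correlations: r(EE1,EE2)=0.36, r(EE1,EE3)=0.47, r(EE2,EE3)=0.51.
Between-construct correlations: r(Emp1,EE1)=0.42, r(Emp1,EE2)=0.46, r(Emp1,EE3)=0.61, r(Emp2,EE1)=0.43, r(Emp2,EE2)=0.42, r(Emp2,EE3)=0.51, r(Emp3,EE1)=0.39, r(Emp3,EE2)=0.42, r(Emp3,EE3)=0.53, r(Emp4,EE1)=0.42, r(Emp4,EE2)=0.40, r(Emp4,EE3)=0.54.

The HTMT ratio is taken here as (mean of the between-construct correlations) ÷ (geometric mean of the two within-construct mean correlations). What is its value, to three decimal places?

Between-construct mean = 5.55/12 = 0.4625.
Mean within-Emp = 2.87/6 = 0.4783; mean within-EE = 1.34/3 = 0.4467.
Geometric mean = √(0.4783 × 0.4467) = 0.4622.
HTMT = 0.4625 / 0.4622 = 1.001.

1.001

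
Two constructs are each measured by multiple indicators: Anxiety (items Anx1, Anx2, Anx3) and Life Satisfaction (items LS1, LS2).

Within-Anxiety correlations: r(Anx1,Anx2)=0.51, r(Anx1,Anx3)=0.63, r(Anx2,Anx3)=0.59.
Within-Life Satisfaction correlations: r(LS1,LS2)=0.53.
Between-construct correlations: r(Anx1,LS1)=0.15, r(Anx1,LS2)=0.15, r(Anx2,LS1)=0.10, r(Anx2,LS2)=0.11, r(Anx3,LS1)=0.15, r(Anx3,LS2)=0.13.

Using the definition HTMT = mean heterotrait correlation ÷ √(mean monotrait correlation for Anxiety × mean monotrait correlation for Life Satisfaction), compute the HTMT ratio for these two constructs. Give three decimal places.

0.238

Mean heterotrait r = 0.79/6 = 0.1317.
Mean within-Anx = 1.73/3 = 0.5767; mean within-LS = 0.53/1 = 0.5300.
Geometric mean = √(0.5767 × 0.5300) = 0.5529.
HTMT = 0.1317 / 0.5529 = 0.238.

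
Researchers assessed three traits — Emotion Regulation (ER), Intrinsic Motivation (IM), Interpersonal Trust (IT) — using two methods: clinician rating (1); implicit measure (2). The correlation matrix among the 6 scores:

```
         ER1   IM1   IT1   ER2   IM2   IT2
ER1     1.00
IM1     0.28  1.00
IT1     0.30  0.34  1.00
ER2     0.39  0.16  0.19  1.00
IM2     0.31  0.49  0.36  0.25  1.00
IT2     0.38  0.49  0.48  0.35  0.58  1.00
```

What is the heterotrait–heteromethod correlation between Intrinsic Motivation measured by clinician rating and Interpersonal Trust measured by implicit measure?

0.49

Different traits and methods: r(IM1, IT2) = 0.49.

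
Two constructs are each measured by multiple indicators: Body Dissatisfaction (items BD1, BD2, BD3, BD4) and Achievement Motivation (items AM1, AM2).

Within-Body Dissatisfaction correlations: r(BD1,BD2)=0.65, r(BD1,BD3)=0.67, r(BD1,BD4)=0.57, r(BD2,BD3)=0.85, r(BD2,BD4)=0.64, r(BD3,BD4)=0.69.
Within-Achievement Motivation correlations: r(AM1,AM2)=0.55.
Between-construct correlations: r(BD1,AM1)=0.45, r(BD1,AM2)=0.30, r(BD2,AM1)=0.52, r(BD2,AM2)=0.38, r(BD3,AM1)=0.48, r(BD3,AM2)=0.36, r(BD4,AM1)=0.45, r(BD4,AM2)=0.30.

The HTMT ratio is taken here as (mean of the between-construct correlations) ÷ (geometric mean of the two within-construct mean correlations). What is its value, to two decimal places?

Mean between = 3.24/8 = 0.4050.
Mean within-BD = 4.07/6 = 0.6783; mean within-AM = 0.55/1 = 0.5500.
Geometric mean = √(0.6783 × 0.5500) = 0.6108.
HTMT = 0.4050 / 0.6108 = 0.66.

0.66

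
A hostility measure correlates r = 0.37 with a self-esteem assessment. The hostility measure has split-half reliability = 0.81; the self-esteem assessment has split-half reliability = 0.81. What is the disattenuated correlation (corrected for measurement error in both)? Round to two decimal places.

0.46

r_true = r_obs / √(r_xx · r_yy) = 0.37 / √(0.81 × 0.81) = 0.37 / √0.6561 = 0.37 / 0.8100 ≈ 0.46.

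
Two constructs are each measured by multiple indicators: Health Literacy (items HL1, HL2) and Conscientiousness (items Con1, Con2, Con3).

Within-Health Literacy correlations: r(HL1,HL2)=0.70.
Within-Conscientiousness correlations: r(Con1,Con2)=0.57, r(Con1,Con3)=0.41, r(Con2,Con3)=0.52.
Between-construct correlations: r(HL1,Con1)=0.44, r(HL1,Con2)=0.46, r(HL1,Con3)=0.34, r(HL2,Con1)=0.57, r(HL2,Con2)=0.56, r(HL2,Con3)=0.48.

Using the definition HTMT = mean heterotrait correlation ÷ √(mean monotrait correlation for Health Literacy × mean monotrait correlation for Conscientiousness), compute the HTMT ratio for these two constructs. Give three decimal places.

Between-construct mean = 2.85/6 = 0.4750.
Mean within-HL = 0.70/1 = 0.7000; mean within-Con = 1.50/3 = 0.5000.
Geometric mean = √(0.7000 × 0.5000) = 0.5916.
HTMT = 0.4750 / 0.5916 = 0.803.

0.803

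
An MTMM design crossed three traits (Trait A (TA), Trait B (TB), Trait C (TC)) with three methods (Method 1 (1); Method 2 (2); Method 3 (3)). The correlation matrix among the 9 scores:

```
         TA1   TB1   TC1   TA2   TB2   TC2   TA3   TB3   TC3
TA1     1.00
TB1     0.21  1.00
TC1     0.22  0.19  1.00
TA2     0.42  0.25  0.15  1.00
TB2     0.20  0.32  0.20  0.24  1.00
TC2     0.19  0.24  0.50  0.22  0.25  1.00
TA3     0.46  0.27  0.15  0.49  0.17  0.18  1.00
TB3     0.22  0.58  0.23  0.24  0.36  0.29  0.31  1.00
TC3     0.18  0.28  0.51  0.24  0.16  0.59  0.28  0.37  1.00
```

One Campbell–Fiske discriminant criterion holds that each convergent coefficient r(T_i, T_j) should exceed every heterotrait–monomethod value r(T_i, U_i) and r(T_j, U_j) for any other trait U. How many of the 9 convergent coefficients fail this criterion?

1

Each convergent coefficient versus the relevant comparison correlations:
TA (methods 1·2): 0.42 vs {0.21, 0.24, 0.22, 0.22} → pass.
TA (methods 1·3): 0.46 vs {0.21, 0.31, 0.22, 0.28} → pass.
TA (methods 2·3): 0.49 vs {0.24, 0.31, 0.22, 0.28} → pass.
TB (methods 1·2): 0.32 vs {0.21, 0.24, 0.19, 0.25} → pass.
TB (methods 1·3): 0.58 vs {0.21, 0.31, 0.19, 0.37} → pass.
TB (methods 2·3): 0.36 vs {0.24, 0.31, 0.25, 0.37} → fail.
TC (methods 1·2): 0.50 vs {0.22, 0.22, 0.19, 0.25} → pass.
TC (methods 1·3): 0.51 vs {0.22, 0.28, 0.19, 0.37} → pass.
TC (methods 2·3): 0.59 vs {0.22, 0.28, 0.25, 0.37} → pass.
1 of 9 fail.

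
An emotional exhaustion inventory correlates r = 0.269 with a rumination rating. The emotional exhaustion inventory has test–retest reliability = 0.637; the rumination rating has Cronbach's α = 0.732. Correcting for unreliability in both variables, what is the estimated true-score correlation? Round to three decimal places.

r_true = r_obs / √(r_xx · r_yy) = 0.269 / √(0.637 × 0.732) = 0.269 / √0.466284 = 0.269 / 0.6828 ≈ 0.394.

0.394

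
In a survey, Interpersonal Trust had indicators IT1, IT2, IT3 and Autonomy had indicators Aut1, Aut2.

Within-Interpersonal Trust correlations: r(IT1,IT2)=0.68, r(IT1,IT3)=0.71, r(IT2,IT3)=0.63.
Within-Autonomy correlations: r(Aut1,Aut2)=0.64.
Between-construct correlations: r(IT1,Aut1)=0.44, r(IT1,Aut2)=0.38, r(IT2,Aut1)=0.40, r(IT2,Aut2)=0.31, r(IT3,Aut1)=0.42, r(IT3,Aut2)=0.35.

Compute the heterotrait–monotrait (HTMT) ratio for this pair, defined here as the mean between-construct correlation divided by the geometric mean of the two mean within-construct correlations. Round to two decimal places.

0.58

Mean between = 2.30/6 = 0.3833.
Mean within-IT = 2.02/3 = 0.6733; mean within-Aut = 0.64/1 = 0.6400.
Geometric mean = √(0.6733 × 0.6400) = 0.6564.
HTMT = 0.3833 / 0.6564 = 0.58.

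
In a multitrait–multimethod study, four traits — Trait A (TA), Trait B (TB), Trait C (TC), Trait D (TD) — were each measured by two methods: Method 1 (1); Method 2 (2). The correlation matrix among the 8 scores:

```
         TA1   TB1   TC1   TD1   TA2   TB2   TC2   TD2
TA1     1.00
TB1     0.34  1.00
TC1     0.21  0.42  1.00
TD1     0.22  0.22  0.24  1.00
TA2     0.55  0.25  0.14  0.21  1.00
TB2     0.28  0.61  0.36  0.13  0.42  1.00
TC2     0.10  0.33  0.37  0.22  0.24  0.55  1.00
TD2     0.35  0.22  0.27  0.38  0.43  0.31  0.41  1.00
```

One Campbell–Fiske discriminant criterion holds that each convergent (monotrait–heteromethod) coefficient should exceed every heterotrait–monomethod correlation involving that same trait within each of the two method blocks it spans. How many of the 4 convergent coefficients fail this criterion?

2

Checking each validity diagonal entry against its comparison values:
TA (methods 1·2): 0.55 vs {0.34, 0.42, 0.21, 0.24, 0.22, 0.43} → pass.
TB (methods 1·2): 0.61 vs {0.34, 0.42, 0.42, 0.55, 0.22, 0.31} → pass.
TC (methods 1·2): 0.37 vs {0.21, 0.24, 0.42, 0.55, 0.24, 0.41} → fail.
TD (methods 1·2): 0.38 vs {0.22, 0.43, 0.22, 0.31, 0.24, 0.41} → fail.
2 of 4 fail.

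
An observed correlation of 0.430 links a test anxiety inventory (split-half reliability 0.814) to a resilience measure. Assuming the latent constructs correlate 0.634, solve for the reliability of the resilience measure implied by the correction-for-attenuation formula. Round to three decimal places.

0.565

r_true = r_obs / √(r_xx · r_yy) ⇒ 0.634 = 0.430 / √(0.814 · r_yy).
√(0.814 · r_yy) = 0.430 / 0.634 = 0.6782; 0.814 · r_yy = 0.4600; r_yy = 0.4600 / 0.814 ≈ 0.565.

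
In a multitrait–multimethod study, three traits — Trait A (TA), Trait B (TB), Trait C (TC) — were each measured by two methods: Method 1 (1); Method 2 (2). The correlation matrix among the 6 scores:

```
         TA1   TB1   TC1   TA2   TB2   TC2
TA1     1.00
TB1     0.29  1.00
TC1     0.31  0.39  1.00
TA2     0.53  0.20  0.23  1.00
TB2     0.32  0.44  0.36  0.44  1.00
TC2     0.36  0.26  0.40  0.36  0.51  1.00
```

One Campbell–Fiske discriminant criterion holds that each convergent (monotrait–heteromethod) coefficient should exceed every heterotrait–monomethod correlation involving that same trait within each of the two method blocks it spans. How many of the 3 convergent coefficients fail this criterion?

Convergent coefficients and their comparison sets:
TA (methods 1·2): 0.53 vs {0.29, 0.44, 0.31, 0.36} → pass.
TB (methods 1·2): 0.44 vs {0.29, 0.44, 0.39, 0.51} → fail.
TC (methods 1·2): 0.40 vs {0.31, 0.36, 0.39, 0.51} → fail.
2 of 3 fail.

2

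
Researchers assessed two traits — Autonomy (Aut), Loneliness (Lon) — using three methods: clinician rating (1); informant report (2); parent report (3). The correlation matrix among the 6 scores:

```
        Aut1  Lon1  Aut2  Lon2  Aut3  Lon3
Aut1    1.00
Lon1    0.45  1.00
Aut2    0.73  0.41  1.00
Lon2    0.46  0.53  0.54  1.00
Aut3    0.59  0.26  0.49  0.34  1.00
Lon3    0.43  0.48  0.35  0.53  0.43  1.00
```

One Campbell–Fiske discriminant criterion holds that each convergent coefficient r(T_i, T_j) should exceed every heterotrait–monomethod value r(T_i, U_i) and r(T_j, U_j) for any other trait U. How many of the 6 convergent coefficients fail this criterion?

Checking each validity diagonal entry against its comparison values:
Aut (methods 1·2): 0.73 vs {0.45, 0.54} → pass.
Aut (methods 1·3): 0.59 vs {0.45, 0.43} → pass.
Aut (methods 2·3): 0.49 vs {0.54, 0.43} → fail.
Lon (methods 1·2): 0.53 vs {0.45, 0.54} → fail.
Lon (methods 1·3): 0.48 vs {0.45, 0.43} → pass.
Lon (methods 2·3): 0.53 vs {0.54, 0.43} → fail.
3 of 6 fail.

3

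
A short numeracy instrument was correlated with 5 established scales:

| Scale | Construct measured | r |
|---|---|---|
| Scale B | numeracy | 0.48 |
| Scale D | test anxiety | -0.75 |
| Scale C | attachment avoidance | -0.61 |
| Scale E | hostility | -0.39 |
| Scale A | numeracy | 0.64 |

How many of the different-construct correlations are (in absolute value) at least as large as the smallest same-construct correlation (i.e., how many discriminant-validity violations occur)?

2

Convergent (same construct = numeracy): Scale B, Scale A.
Smallest convergent = 0.48. Discriminant |r|: 0.75, 0.61, 0.39; count ≥ 0.48 → 2.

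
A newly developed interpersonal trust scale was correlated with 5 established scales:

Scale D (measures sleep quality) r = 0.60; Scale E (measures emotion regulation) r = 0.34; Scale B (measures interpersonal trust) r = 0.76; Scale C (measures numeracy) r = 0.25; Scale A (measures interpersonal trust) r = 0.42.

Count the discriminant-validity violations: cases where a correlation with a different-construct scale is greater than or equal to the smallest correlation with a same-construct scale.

1

Convergent (same construct = interpersonal trust): Scale B, Scale A.
Smallest convergent = 0.42. Discriminant values: 0.60, 0.34, 0.25; count ≥ 0.42 → 1.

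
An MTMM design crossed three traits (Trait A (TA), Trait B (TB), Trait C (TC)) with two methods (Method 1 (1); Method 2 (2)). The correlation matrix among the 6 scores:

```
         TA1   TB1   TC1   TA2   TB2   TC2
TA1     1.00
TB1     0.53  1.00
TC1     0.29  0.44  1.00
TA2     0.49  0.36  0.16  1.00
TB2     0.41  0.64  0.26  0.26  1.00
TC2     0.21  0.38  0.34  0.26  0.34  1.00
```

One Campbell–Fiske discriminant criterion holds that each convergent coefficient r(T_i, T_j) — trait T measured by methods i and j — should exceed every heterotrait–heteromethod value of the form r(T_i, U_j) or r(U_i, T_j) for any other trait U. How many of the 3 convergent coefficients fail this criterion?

1

Convergent coefficients and their comparison sets:
TA (methods 1·2): 0.49 vs {0.41, 0.36, 0.21, 0.16} → pass.
TB (methods 1·2): 0.64 vs {0.36, 0.41, 0.38, 0.26} → pass.
TC (methods 1·2): 0.34 vs {0.16, 0.21, 0.26, 0.38} → fail.
1 of 3 fail.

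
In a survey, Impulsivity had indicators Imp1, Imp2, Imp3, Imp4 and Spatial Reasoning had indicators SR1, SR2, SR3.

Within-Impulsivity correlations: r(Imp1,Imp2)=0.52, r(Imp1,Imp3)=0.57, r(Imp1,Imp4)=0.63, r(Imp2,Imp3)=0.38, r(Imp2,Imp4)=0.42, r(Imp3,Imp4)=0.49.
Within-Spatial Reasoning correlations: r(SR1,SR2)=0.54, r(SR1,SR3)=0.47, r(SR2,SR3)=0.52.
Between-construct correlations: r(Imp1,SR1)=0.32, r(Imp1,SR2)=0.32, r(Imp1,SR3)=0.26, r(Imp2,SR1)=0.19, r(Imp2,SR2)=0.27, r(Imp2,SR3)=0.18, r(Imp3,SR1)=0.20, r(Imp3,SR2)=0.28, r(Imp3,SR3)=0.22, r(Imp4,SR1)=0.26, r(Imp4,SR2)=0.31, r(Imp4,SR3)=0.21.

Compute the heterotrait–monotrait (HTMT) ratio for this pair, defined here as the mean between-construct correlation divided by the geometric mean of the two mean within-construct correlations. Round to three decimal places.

0.498

Mean between = 3.02/12 = 0.2517.
Mean within-Imp = 3.01/6 = 0.5017; mean within-SR = 1.53/3 = 0.5100.
Geometric mean = √(0.5017 × 0.5100) = 0.5058.
HTMT = 0.2517 / 0.5058 = 0.498.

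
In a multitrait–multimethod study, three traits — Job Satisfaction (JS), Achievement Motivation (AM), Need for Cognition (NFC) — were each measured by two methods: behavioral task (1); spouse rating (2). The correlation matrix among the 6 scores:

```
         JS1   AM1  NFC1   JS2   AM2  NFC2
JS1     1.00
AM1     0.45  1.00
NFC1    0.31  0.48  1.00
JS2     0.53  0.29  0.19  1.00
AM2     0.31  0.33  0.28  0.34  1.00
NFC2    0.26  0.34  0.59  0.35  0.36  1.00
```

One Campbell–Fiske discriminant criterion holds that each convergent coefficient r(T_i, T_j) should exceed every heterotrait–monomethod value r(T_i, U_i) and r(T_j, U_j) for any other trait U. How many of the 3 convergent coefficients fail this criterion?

Each convergent coefficient versus the relevant comparison correlations:
JS (methods 1·2): 0.53 vs {0.45, 0.34, 0.31, 0.35} → pass.
AM (methods 1·2): 0.33 vs {0.45, 0.34, 0.48, 0.36} → fail.
NFC (methods 1·2): 0.59 vs {0.31, 0.35, 0.48, 0.36} → pass.
1 of 3 fail.

1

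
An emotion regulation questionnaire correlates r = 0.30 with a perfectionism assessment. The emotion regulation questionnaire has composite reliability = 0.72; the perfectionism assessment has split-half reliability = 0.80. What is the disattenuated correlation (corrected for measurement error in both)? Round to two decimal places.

r_true = r_obs / √(r_xx · r_yy) = 0.30 / √(0.72 × 0.80) = 0.30 / √0.5760 = 0.30 / 0.7589 ≈ 0.40.

0.40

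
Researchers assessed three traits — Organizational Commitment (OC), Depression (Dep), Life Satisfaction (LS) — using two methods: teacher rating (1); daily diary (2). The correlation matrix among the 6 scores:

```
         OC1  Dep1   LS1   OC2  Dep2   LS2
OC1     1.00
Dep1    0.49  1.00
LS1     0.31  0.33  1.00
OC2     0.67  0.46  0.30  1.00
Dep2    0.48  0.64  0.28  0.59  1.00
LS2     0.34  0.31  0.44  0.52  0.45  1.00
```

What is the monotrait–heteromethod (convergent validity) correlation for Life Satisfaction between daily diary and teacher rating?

0.44

Same trait (LS), different methods: r(LS2, LS1) = 0.44.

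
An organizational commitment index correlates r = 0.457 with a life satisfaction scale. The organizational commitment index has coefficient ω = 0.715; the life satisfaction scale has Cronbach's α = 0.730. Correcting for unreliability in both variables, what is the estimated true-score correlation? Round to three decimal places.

r_true = r_obs / √(r_xx · r_yy) = 0.457 / √(0.715 × 0.730) = 0.457 / √0.521950 = 0.457 / 0.7225 ≈ 0.633.

0.633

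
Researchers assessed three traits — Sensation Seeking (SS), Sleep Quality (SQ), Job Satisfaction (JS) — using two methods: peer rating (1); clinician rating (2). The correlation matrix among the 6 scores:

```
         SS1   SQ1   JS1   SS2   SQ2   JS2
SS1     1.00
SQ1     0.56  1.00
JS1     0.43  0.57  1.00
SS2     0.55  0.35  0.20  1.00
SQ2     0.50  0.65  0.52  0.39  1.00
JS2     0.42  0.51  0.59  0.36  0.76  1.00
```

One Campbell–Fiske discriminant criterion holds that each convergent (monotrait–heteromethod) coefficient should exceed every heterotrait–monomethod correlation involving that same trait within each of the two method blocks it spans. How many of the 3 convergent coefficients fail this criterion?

3

Convergent coefficients and their comparison sets:
SS (methods 1·2): 0.55 vs {0.56, 0.39, 0.43, 0.36} → fail.
SQ (methods 1·2): 0.65 vs {0.56, 0.39, 0.57, 0.76} → fail.
JS (methods 1·2): 0.59 vs {0.43, 0.36, 0.57, 0.76} → fail.
3 of 3 fail.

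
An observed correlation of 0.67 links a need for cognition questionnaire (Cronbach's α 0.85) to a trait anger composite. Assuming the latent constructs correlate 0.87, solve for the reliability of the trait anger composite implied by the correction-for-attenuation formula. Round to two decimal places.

0.70

r_true = r_obs / √(r_xx · r_yy) ⇒ 0.87 = 0.67 / √(0.85 · r_yy).
√(0.85 · r_yy) = 0.67 / 0.87 = 0.7701; 0.85 · r_yy = 0.5931; r_yy = 0.5931 / 0.85 ≈ 0.70.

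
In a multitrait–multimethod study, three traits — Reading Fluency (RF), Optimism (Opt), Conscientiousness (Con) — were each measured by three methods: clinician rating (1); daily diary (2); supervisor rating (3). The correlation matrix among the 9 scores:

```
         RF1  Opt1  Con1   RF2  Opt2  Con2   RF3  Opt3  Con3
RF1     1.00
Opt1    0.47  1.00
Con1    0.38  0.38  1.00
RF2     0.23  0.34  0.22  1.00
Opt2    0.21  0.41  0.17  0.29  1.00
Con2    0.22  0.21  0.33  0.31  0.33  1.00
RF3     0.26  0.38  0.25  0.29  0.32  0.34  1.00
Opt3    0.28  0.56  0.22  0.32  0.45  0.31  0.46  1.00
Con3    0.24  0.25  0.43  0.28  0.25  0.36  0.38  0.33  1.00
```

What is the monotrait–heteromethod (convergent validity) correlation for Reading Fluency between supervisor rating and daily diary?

Same trait (RF), different methods: r(RF3, RF2) = 0.29.

0.29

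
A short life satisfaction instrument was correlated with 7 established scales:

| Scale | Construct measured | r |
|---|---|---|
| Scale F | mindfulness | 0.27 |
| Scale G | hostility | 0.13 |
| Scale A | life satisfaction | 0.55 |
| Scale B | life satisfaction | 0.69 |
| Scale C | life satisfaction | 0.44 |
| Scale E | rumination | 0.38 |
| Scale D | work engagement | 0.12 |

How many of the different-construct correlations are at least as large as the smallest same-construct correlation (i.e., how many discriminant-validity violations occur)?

0

Convergent (same construct = life satisfaction): Scale A, Scale B, Scale C.
Smallest convergent = 0.44. Discriminant values: 0.27, 0.13, 0.38, 0.12; count ≥ 0.44 → 0.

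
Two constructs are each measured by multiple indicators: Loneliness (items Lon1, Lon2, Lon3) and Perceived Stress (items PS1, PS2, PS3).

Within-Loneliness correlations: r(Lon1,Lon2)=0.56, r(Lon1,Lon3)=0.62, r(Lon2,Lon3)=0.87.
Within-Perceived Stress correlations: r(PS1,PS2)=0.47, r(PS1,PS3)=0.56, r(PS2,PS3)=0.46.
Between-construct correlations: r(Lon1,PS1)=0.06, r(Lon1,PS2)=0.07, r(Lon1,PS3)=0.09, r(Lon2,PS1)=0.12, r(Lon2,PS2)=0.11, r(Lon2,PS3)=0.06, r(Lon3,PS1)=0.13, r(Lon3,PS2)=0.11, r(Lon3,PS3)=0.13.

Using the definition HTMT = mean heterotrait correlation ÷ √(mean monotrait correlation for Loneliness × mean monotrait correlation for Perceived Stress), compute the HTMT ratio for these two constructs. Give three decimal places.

0.168

Mean heterotrait r = 0.88/9 = 0.0978.
Mean within-Lon = 2.05/3 = 0.6833; mean within-PS = 1.49/3 = 0.4967.
Geometric mean = √(0.6833 × 0.4967) = 0.5826.
HTMT = 0.0978 / 0.5826 = 0.168.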